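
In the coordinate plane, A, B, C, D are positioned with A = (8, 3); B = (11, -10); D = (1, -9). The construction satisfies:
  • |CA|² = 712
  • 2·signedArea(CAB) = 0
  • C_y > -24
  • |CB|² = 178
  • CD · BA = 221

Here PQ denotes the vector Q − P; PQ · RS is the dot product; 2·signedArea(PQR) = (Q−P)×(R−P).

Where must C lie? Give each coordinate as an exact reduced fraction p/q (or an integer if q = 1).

1. C_x = 14  [2·signedArea(CAB) = 0 ∩ CD · BA = 221]
2. C_y = -23  [2·signedArea(CAB) = 0 ∩ CD · BA = 221]
   → C = (14, -23)

C = (14, -23)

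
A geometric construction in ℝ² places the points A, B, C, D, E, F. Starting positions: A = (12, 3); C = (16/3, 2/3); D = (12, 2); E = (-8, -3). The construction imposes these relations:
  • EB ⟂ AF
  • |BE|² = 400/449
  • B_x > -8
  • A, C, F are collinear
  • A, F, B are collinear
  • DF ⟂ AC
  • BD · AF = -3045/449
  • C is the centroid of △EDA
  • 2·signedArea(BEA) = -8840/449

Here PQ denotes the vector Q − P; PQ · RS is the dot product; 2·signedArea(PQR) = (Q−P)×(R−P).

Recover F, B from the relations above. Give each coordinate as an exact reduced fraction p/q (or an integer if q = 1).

B = (-3452/449, -1747/449)
F = (5248/449, 1298/449)

1. F_x = 5248/449  [A, C, F are collinear ∩ DF ⟂ AC]
2. F_y = 1298/449  [A, C, F are collinear ∩ DF ⟂ AC]
   → F = (5248/449, 1298/449)
3. B_x = -3452/449  [A, F, B are collinear ∩ EB ⟂ AF]
4. B_y = -1747/449  [A, F, B are collinear ∩ EB ⟂ AF]
   → B = (-3452/449, -1747/449)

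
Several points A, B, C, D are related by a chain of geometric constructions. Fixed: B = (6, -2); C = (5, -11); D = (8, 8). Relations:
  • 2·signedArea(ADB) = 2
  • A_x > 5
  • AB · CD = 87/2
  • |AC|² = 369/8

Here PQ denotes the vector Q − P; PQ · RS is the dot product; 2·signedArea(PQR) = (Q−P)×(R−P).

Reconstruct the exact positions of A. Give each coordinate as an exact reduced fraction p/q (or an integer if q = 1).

1. A_x = 23/4  [2·signedArea(ADB) = 2 ∩ AB · CD = 87/2]
2. A_y = -17/4  [2·signedArea(ADB) = 2 ∩ AB · CD = 87/2]
   → A = (23/4, -17/4)

A = (23/4, -17/4)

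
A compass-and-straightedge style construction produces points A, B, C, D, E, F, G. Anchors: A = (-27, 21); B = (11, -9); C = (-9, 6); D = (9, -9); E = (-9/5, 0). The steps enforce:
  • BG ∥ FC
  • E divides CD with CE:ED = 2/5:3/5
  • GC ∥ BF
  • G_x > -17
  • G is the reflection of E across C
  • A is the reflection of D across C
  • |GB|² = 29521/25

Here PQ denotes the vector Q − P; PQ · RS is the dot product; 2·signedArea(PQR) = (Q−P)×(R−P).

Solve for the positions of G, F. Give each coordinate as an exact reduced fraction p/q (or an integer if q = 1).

1. G_x = -81/5  [G is the reflection of E across C]
2. G_y = 12  [G is the reflection of E across C]
   → G = (-81/5, 12)
3. F_x = 91/5  [BG ∥ FC ∩ GC ∥ BF]
4. F_y = -15  [BG ∥ FC ∩ GC ∥ BF]
   → F = (91/5, -15)

F = (91/5, -15)
G = (-81/5, 12)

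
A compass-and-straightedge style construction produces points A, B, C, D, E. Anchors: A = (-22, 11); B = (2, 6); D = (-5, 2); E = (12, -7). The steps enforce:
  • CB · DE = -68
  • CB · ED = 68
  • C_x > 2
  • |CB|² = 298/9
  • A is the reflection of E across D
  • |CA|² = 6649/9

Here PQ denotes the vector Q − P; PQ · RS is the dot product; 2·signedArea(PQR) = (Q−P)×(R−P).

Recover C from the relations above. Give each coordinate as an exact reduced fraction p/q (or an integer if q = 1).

C = (3, 1/3)

1. C_x = 3  [line -17·x + 9·y + 48 = 0 ∩ |CA|² = 6649/9]
2. C_y = 1/3  [line -17·x + 9·y + 48 = 0 ∩ |CA|² = 6649/9]
   → C = (3, 1/3)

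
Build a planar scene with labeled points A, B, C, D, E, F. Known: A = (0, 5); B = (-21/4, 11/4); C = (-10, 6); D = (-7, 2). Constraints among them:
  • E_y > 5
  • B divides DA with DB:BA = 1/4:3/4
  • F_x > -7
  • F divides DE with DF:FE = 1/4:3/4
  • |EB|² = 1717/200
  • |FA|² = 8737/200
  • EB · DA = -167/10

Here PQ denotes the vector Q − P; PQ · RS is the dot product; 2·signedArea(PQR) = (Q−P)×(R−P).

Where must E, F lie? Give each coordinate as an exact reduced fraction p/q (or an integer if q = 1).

1. E_x = -4  [line -7·x + -3·y + -59/5 = 0 ∩ |EB|² = 1717/200]
2. E_y = 27/5  [line -7·x + -3·y + -59/5 = 0 ∩ |EB|² = 1717/200]
   → E = (-4, 27/5)
3. F_x = -25/4  [F divides DE with DF:FE = 1/4:3/4]
4. F_y = 57/20  [F divides DE with DF:FE = 1/4:3/4]
   → F = (-25/4, 57/20)

E = (-4, 27/5)
F = (-25/4, 57/20)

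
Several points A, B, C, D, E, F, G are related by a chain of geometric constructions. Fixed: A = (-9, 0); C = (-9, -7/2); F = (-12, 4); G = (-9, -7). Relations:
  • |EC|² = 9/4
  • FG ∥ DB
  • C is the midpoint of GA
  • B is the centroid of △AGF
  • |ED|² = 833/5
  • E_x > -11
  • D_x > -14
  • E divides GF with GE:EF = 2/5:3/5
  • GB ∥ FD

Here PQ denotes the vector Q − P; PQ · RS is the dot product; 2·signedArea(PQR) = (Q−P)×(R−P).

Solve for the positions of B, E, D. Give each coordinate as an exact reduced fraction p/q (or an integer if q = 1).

B = (-10, -1)
D = (-13, 10)
E = (-51/5, -13/5)

1. B_x = -10  [B is the centroid of △AGF]
2. B_y = -1  [B is the centroid of △AGF]
   → B = (-10, -1)
3. E_x = -51/5  [E divides GF with GE:EF = 2/5:3/5]
4. E_y = -13/5  [E divides GF with GE:EF = 2/5:3/5]
   → E = (-51/5, -13/5)
5. D_x = -13  [FG ∥ DB ∩ GB ∥ FD]
6. D_y = 10  [FG ∥ DB ∩ GB ∥ FD]
   → D = (-13, 10)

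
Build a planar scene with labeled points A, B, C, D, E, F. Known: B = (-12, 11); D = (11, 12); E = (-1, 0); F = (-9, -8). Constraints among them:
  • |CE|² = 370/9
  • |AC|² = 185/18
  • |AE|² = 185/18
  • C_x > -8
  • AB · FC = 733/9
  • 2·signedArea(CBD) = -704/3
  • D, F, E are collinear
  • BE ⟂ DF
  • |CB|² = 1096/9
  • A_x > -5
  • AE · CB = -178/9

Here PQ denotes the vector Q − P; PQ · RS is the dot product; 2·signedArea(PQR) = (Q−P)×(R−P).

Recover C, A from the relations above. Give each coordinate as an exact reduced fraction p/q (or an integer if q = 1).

1. C_x = -22/3  [line -1·x + 23·y + -91/3 = 0 ∩ |CB|² = 1096/9]
2. C_y = 1  [line -1·x + 23·y + -91/3 = 0 ∩ |CB|² = 1096/9]
   → C = (-22/3, 1)
3. A_x = -25/6  [AB · FC = 733/9 ∩ AE · CB = -178/9]
4. A_y = 1/2  [AB · FC = 733/9 ∩ AE · CB = -178/9]
   → A = (-25/6, 1/2)

A = (-25/6, 1/2)
C = (-22/3, 1)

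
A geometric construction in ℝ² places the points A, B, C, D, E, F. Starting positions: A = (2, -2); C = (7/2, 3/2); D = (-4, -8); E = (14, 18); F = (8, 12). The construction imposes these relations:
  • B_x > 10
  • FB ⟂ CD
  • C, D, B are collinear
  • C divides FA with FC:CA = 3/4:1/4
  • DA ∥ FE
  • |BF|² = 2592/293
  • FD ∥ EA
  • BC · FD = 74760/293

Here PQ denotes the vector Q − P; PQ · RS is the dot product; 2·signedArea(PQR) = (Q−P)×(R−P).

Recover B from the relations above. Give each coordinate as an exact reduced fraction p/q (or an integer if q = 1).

1. B_x = 3028/293  [C, D, B are collinear ∩ FB ⟂ CD]
2. B_y = 2976/293  [C, D, B are collinear ∩ FB ⟂ CD]
   → B = (3028/293, 2976/293)

B = (3028/293, 2976/293)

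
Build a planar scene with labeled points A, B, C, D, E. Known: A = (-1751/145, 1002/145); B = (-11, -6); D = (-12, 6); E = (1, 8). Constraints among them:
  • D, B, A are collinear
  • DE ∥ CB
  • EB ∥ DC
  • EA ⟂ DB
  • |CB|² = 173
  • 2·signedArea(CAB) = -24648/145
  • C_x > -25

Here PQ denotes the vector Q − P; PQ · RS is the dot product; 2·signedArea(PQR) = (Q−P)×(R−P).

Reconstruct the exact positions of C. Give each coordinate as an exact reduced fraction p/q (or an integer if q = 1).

1. C_x = -24  [DE ∥ CB ∩ EB ∥ DC]
2. C_y = -8  [DE ∥ CB ∩ EB ∥ DC]
   → C = (-24, -8)

C = (-24, -8)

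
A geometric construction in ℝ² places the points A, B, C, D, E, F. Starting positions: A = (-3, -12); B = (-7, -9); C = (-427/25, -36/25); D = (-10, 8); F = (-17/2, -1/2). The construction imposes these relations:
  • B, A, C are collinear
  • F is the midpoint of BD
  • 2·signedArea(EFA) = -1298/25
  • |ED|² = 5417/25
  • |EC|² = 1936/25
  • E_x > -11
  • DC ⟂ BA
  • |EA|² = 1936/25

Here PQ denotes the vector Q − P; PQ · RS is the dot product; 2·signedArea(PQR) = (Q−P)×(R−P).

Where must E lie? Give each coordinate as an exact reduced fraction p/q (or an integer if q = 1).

1. E_x = -251/25  [line 23/2·x + 11/2·y + 7621/50 = 0 ∩ |ED|² = 5417/25]
2. E_y = -168/25  [line 23/2·x + 11/2·y + 7621/50 = 0 ∩ |ED|² = 5417/25]
   → E = (-251/25, -168/25)

E = (-251/25, -168/25)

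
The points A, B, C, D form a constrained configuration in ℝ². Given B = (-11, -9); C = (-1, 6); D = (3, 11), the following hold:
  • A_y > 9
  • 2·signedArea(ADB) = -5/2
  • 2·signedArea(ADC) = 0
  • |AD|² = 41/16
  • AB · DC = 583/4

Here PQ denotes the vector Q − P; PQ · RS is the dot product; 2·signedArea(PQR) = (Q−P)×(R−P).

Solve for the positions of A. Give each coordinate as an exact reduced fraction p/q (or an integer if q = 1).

A = (2, 39/4)

1. A_x = 2  [2·signedArea(ADC) = 0 ∩ AB · DC = 583/4]
2. A_y = 39/4  [2·signedArea(ADC) = 0 ∩ AB · DC = 583/4]
   → A = (2, 39/4)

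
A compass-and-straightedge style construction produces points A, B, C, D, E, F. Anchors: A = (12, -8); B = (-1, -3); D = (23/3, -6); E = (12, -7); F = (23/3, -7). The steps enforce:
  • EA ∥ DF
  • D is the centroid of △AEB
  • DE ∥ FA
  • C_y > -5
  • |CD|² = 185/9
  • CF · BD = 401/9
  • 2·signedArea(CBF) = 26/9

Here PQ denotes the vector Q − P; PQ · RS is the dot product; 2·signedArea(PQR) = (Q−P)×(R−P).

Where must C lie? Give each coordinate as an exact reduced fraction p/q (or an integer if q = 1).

1. C_x = 10/3  [2·signedArea(CBF) = 26/9 ∩ CF · BD = 401/9]
2. C_y = -14/3  [2·signedArea(CBF) = 26/9 ∩ CF · BD = 401/9]
   → C = (10/3, -14/3)

C = (10/3, -14/3)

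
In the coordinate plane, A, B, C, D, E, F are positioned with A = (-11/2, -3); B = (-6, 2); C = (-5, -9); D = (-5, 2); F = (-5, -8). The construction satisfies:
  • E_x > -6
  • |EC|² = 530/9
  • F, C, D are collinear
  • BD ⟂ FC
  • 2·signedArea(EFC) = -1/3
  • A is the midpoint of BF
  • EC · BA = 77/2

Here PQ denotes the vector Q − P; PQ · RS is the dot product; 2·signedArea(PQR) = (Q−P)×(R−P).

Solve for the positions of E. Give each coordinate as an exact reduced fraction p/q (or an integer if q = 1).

E = (-16/3, -4/3)

1. E_x = -16/3  [2·signedArea(EFC) = -1/3 ∩ EC · BA = 77/2]
2. E_y = -4/3  [2·signedArea(EFC) = -1/3 ∩ EC · BA = 77/2]
   → E = (-16/3, -4/3)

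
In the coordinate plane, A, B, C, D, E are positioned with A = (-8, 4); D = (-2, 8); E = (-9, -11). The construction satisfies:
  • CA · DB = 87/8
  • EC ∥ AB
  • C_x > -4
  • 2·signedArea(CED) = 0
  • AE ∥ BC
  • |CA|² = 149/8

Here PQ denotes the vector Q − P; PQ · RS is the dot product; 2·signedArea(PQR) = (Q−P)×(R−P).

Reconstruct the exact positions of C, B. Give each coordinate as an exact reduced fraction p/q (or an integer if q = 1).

1. C_x = -15/4  [line -19·x + 7·y + -94 = 0 ∩ |CA|² = 149/8]
2. C_y = 13/4  [line -19·x + 7·y + -94 = 0 ∩ |CA|² = 149/8]
   → C = (-15/4, 13/4)
3. B_x = -11/4  [AE ∥ BC ∩ EC ∥ AB]
4. B_y = 73/4  [AE ∥ BC ∩ EC ∥ AB]
   → B = (-11/4, 73/4)

B = (-11/4, 73/4)
C = (-15/4, 13/4)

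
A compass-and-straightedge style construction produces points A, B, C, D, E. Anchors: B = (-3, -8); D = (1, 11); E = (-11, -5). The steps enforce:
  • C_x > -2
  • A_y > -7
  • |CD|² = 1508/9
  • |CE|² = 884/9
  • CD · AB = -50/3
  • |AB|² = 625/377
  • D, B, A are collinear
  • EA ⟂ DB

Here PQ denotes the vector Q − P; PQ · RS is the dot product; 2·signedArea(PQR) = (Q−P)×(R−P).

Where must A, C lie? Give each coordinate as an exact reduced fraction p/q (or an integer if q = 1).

A = (-1031/377, -2541/377)
C = (-5/3, -5/3)

1. A_x = -1031/377  [D, B, A are collinear ∩ EA ⟂ DB]
2. A_y = -2541/377  [D, B, A are collinear ∩ EA ⟂ DB]
   → A = (-1031/377, -2541/377)
3. C_x = -5/3  [line 100/377·x + 475/377·y + 2875/1131 = 0 ∩ |CE|² = 884/9]
4. C_y = -5/3  [line 100/377·x + 475/377·y + 2875/1131 = 0 ∩ |CE|² = 884/9]
   → C = (-5/3, -5/3)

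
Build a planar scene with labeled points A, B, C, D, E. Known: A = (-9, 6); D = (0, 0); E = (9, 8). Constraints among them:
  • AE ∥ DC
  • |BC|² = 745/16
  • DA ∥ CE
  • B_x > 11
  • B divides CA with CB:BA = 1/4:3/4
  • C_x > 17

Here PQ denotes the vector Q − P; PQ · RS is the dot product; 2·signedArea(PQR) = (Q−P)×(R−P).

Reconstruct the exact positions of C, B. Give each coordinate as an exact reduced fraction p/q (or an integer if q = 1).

1. C_x = 18  [DA ∥ CE ∩ AE ∥ DC]
2. C_y = 2  [DA ∥ CE ∩ AE ∥ DC]
   → C = (18, 2)
3. B_x = 45/4  [B divides CA with CB:BA = 1/4:3/4]
4. B_y = 3  [B divides CA with CB:BA = 1/4:3/4]
   → B = (45/4, 3)

B = (45/4, 3)
C = (18, 2)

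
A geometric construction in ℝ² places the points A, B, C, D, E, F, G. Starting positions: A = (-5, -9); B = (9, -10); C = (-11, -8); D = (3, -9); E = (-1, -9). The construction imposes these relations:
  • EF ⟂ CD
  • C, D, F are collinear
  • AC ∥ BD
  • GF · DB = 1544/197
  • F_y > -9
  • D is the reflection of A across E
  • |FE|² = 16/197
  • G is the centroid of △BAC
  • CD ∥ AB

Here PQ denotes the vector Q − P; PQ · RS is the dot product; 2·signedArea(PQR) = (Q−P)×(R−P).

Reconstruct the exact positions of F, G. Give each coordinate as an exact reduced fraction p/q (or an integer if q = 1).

1. F_x = -193/197  [C, D, F are collinear ∩ EF ⟂ CD]
2. F_y = -1717/197  [C, D, F are collinear ∩ EF ⟂ CD]
   → F = (-193/197, -1717/197)
3. G_x = -7/3  [G is the centroid of △BAC]
4. G_y = -9  [G is the centroid of △BAC]
   → G = (-7/3, -9)

F = (-193/197, -1717/197)
G = (-7/3, -9)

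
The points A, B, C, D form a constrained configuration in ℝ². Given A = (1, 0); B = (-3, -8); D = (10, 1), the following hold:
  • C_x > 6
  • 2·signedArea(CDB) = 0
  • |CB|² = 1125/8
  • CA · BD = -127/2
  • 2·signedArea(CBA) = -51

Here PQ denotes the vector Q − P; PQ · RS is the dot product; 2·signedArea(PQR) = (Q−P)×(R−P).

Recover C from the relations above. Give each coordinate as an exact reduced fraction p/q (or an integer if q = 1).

1. C_x = 27/4  [2·signedArea(CDB) = 0 ∩ 2·signedArea(CBA) = -51]
2. C_y = -5/4  [2·signedArea(CDB) = 0 ∩ 2·signedArea(CBA) = -51]
   → C = (27/4, -5/4)

C = (27/4, -5/4)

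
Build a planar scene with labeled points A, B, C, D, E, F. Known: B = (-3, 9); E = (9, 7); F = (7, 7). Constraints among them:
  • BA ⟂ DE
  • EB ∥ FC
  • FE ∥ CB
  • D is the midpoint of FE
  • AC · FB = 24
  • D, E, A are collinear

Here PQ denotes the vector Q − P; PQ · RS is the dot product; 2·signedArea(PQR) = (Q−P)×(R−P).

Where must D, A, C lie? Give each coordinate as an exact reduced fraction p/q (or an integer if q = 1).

A = (-3, 7)
C = (-5, 9)
D = (8, 7)

1. D_x = 8  [D is the midpoint of FE]
2. D_y = 7  [D is the midpoint of FE]
   → D = (8, 7)
3. A_x = -3  [D, E, A are collinear ∩ BA ⟂ DE]
4. A_y = 7  [D, E, A are collinear ∩ BA ⟂ DE]
   → A = (-3, 7)
5. C_x = -5  [FE ∥ CB ∩ EB ∥ FC]
6. C_y = 9  [FE ∥ CB ∩ EB ∥ FC]
   → C = (-5, 9)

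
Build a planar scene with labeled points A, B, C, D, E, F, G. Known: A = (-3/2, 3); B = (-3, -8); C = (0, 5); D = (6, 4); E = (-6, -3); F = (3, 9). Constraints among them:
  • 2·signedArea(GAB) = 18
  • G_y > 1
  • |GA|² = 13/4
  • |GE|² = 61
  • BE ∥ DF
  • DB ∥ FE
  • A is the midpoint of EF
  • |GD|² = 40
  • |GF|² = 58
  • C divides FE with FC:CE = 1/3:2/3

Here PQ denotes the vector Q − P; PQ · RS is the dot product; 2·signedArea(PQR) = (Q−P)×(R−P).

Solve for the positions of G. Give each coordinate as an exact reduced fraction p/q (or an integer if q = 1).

G = (0, 2)

1. G_x = 0  [line 11·x + -3/2·y + 3 = 0 ∩ |GE|² = 61]
2. G_y = 2  [line 11·x + -3/2·y + 3 = 0 ∩ |GE|² = 61]
   → G = (0, 2)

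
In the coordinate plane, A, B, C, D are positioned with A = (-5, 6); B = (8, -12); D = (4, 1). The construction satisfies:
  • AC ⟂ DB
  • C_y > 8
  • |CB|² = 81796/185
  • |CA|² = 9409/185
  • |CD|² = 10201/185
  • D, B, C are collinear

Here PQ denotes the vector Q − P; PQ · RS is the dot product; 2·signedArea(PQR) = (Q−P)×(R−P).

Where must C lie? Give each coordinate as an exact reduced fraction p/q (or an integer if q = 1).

1. C_x = 336/185  [D, B, C are collinear ∩ AC ⟂ DB]
2. C_y = 1498/185  [D, B, C are collinear ∩ AC ⟂ DB]
   → C = (336/185, 1498/185)

C = (336/185, 1498/185)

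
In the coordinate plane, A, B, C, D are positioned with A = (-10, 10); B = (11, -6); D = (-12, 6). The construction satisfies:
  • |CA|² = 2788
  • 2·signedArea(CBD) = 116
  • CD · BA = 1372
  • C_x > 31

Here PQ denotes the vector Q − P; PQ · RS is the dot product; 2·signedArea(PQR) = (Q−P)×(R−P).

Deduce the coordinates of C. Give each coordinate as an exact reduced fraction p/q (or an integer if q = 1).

1. C_x = 32  [CD · BA = 1372 ∩ 2·signedArea(CBD) = 116]
2. C_y = -22  [CD · BA = 1372 ∩ 2·signedArea(CBD) = 116]
   → C = (32, -22)

C = (32, -22)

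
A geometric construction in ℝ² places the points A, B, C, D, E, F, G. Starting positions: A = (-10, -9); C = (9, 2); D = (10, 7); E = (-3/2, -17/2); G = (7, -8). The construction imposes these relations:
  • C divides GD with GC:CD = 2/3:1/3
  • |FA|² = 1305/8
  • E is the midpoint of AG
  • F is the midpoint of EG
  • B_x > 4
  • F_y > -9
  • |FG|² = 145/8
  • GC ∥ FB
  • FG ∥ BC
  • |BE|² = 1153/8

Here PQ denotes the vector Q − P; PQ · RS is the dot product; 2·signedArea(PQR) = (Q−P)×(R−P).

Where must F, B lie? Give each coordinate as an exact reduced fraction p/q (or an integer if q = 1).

1. F_x = 11/4  [F is the midpoint of EG]
2. F_y = -33/4  [F is the midpoint of EG]
   → F = (11/4, -33/4)
3. B_x = 19/4  [FG ∥ BC ∩ GC ∥ FB]
4. B_y = 7/4  [FG ∥ BC ∩ GC ∥ FB]
   → B = (19/4, 7/4)

B = (19/4, 7/4)
F = (11/4, -33/4)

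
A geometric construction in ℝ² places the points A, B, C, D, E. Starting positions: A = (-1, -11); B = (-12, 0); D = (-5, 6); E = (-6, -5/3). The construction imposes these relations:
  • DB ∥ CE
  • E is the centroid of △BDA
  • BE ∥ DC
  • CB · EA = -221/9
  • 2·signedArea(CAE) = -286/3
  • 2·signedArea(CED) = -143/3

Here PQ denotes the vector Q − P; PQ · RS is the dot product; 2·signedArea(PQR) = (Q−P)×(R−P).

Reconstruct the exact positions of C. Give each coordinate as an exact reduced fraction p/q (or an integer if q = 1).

1. C_x = 1  [DB ∥ CE ∩ BE ∥ DC]
2. C_y = 13/3  [DB ∥ CE ∩ BE ∥ DC]
   → C = (1, 13/3)

C = (1, 13/3)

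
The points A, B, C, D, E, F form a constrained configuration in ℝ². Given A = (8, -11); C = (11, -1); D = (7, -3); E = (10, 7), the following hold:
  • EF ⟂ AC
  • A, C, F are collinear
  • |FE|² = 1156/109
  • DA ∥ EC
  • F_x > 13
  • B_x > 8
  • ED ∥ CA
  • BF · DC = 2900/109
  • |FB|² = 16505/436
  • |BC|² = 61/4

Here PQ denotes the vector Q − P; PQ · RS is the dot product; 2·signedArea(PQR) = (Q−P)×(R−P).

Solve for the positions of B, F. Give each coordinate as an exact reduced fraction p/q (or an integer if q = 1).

1. F_x = 1430/109  [A, C, F are collinear ∩ EF ⟂ AC]
2. F_y = 661/109  [A, C, F are collinear ∩ EF ⟂ AC]
   → F = (1430/109, 661/109)
3. B_x = 17/2  [line -4·x + -2·y + 38 = 0 ∩ |FB|² = 16505/436]
4. B_y = 2  [line -4·x + -2·y + 38 = 0 ∩ |FB|² = 16505/436]
   → B = (17/2, 2)

B = (17/2, 2)
F = (1430/109, 661/109)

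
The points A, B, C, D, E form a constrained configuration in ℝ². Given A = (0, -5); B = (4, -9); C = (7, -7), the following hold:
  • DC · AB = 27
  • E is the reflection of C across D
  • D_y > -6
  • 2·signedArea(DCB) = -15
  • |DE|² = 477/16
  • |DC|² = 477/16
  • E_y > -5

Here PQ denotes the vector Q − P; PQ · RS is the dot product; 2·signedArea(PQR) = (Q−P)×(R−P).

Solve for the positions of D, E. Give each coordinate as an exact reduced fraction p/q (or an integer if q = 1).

1. D_x = 7/4  [DC · AB = 27 ∩ 2·signedArea(DCB) = -15]
2. D_y = -11/2  [DC · AB = 27 ∩ 2·signedArea(DCB) = -15]
   → D = (7/4, -11/2)
3. E_x = -7/2  [E is the reflection of C across D]
4. E_y = -4  [E is the reflection of C across D]
   → E = (-7/2, -4)

D = (7/4, -11/2)
E = (-7/2, -4)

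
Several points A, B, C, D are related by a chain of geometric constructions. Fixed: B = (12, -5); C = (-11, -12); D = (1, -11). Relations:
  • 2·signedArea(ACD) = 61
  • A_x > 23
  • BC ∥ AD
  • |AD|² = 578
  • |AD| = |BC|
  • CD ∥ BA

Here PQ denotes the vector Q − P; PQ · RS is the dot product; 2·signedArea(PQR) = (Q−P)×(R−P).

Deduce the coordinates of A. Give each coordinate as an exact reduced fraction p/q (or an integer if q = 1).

1. A_x = 24  [BC ∥ AD ∩ CD ∥ BA]
2. A_y = -4  [BC ∥ AD ∩ CD ∥ BA]
   → A = (24, -4)

A = (24, -4)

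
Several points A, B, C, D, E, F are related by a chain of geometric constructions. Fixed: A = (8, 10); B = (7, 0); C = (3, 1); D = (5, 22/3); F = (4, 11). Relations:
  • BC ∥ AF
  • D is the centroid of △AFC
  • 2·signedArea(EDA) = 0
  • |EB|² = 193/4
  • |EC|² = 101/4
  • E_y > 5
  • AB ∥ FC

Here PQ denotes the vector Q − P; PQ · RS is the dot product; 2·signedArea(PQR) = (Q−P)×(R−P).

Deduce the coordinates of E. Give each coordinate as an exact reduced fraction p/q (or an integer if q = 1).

1. E_x = 7/2  [line -8/3·x + 3·y + -26/3 = 0 ∩ |EC|² = 101/4]
2. E_y = 6  [line -8/3·x + 3·y + -26/3 = 0 ∩ |EC|² = 101/4]
   → E = (7/2, 6)

E = (7/2, 6)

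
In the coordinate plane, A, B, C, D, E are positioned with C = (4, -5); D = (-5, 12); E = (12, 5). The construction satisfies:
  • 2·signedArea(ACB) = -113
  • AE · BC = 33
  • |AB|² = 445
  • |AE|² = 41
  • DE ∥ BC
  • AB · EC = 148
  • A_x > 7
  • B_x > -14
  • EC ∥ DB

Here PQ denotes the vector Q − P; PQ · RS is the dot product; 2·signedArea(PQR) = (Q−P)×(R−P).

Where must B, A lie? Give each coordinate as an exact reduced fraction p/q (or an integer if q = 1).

1. B_x = -13  [DE ∥ BC ∩ EC ∥ DB]
2. B_y = 2  [DE ∥ BC ∩ EC ∥ DB]
   → B = (-13, 2)
3. A_x = 8  [2·signedArea(ACB) = -113 ∩ AB · EC = 148]
4. A_y = 0  [2·signedArea(ACB) = -113 ∩ AB · EC = 148]
   → A = (8, 0)

A = (8, 0)
B = (-13, 2)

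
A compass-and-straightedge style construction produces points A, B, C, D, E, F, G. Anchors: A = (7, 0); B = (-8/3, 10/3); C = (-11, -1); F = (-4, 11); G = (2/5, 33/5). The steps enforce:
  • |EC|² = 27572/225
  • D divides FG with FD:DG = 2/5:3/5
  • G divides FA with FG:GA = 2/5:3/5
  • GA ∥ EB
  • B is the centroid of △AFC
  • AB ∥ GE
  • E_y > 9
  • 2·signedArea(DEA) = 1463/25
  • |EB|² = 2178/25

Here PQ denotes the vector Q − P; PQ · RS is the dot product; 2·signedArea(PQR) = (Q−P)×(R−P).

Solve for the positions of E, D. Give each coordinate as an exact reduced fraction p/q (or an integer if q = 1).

1. E_x = -139/15  [GA ∥ EB ∩ AB ∥ GE]
2. E_y = 149/15  [GA ∥ EB ∩ AB ∥ GE]
   → E = (-139/15, 149/15)
3. D_x = -56/25  [D divides FG with FD:DG = 2/5:3/5]
4. D_y = 231/25  [D divides FG with FD:DG = 2/5:3/5]
   → D = (-56/25, 231/25)

D = (-56/25, 231/25)
E = (-139/15, 149/15)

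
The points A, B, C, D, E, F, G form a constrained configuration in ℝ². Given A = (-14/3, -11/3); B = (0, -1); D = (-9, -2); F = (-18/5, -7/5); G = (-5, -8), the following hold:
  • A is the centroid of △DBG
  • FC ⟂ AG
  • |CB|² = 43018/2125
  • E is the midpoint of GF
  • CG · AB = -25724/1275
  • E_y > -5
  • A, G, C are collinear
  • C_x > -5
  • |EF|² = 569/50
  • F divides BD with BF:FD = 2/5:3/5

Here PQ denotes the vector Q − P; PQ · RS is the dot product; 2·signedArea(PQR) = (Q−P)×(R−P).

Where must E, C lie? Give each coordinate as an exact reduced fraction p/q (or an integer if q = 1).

C = (-1907/425, -566/425)
E = (-43/10, -47/10)

1. E_x = -43/10  [E is the midpoint of GF]
2. E_y = -47/10  [E is the midpoint of GF]
   → E = (-43/10, -47/10)
3. C_x = -1907/425  [A, G, C are collinear ∩ FC ⟂ AG]
4. C_y = -566/425  [A, G, C are collinear ∩ FC ⟂ AG]
   → C = (-1907/425, -566/425)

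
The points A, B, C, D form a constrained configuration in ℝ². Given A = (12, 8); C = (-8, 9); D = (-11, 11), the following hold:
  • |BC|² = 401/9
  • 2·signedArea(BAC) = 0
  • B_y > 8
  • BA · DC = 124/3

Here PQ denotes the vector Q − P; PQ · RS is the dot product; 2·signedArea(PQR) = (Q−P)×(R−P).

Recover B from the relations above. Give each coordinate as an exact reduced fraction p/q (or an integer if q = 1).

B = (-4/3, 26/3)

1. B_x = -4/3  [2·signedArea(BAC) = 0 ∩ BA · DC = 124/3]
2. B_y = 26/3  [2·signedArea(BAC) = 0 ∩ BA · DC = 124/3]
   → B = (-4/3, 26/3)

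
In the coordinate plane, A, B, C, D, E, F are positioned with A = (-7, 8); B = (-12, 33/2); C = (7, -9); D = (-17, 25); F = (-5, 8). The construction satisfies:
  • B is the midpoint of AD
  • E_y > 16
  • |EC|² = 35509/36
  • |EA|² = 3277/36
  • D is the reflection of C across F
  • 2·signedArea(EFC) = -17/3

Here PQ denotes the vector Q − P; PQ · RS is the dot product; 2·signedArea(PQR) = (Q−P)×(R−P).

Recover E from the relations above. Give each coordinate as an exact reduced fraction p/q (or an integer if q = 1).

E = (-34/3, 33/2)

1. E_x = -34/3  [line 17·x + 12·y + -16/3 = 0 ∩ |EA|² = 3277/36]
2. E_y = 33/2  [line 17·x + 12·y + -16/3 = 0 ∩ |EA|² = 3277/36]
   → E = (-34/3, 33/2)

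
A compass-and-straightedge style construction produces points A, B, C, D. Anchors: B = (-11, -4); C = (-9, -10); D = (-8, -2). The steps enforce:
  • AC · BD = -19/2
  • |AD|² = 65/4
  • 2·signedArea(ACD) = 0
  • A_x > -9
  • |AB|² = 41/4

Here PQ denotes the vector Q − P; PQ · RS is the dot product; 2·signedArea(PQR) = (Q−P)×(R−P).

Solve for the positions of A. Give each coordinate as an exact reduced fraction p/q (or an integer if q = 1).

1. A_x = -17/2  [2·signedArea(ACD) = 0 ∩ AC · BD = -19/2]
2. A_y = -6  [2·signedArea(ACD) = 0 ∩ AC · BD = -19/2]
   → A = (-17/2, -6)

A = (-17/2, -6)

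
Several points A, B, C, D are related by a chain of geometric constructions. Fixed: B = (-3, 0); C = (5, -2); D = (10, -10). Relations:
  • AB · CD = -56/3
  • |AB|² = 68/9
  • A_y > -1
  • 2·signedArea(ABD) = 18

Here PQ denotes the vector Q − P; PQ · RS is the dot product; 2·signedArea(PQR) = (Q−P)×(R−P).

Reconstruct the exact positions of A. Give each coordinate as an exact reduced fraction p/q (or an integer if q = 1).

1. A_x = -1/3  [2·signedArea(ABD) = 18 ∩ AB · CD = -56/3]
2. A_y = -2/3  [2·signedArea(ABD) = 18 ∩ AB · CD = -56/3]
   → A = (-1/3, -2/3)

A = (-1/3, -2/3)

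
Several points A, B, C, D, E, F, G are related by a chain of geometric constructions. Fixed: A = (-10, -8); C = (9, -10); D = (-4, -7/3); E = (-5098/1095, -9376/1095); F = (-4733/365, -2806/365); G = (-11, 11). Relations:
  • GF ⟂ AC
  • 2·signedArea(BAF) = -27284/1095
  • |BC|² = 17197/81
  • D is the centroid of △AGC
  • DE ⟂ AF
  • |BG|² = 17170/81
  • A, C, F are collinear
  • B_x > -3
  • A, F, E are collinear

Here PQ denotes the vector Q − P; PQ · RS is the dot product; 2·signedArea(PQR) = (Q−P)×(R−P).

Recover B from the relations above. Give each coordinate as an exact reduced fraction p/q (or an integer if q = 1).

B = (-2, -4/9)

1. B_x = -2  [line -114/365·x + -1083/365·y + -2128/1095 = 0 ∩ |BG|² = 17170/81]
2. B_y = -4/9  [line -114/365·x + -1083/365·y + -2128/1095 = 0 ∩ |BG|² = 17170/81]
   → B = (-2, -4/9)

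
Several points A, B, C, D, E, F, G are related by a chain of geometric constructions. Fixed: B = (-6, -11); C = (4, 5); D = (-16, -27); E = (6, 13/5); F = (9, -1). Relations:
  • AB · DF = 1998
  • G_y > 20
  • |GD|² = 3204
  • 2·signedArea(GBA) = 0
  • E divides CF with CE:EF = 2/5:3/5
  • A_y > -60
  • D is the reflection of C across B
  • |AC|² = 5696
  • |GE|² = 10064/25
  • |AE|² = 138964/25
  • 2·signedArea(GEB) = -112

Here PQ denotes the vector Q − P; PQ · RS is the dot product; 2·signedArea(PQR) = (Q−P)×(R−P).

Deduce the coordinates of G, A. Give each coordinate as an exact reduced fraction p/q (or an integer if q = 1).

1. G_x = 14  [line 68/5·x + -12·y + 308/5 = 0 ∩ |GD|² = 3204]
2. G_y = 21  [line 68/5·x + -12·y + 308/5 = 0 ∩ |GD|² = 3204]
   → G = (14, 21)
3. A_x = -36  [2·signedArea(GBA) = 0 ∩ AB · DF = 1998]
4. A_y = -59  [2·signedArea(GBA) = 0 ∩ AB · DF = 1998]
   → A = (-36, -59)

A = (-36, -59)
G = (14, 21)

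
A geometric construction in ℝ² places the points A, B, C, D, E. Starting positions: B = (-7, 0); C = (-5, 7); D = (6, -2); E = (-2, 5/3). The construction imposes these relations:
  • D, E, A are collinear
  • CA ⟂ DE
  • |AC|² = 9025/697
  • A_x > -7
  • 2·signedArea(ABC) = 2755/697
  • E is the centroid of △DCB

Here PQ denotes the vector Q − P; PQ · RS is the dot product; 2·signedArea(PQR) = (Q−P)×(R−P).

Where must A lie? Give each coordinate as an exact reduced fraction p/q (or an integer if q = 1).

1. A_x = -4530/697  [D, E, A are collinear ∩ CA ⟂ DE]
2. A_y = 2599/697  [D, E, A are collinear ∩ CA ⟂ DE]
   → A = (-4530/697, 2599/697)

A = (-4530/697, 2599/697)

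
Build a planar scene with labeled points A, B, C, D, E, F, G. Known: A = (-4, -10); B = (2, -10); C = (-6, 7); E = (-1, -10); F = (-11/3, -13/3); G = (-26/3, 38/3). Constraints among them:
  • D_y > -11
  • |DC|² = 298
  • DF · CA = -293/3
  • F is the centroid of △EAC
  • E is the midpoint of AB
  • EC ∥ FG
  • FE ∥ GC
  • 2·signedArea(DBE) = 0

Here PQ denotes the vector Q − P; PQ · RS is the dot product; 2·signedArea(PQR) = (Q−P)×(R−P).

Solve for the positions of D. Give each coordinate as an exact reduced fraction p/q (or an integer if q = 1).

1. D_x = -3  [2·signedArea(DBE) = 0 ∩ DF · CA = -293/3]
2. D_y = -10  [2·signedArea(DBE) = 0 ∩ DF · CA = -293/3]
   → D = (-3, -10)

D = (-3, -10)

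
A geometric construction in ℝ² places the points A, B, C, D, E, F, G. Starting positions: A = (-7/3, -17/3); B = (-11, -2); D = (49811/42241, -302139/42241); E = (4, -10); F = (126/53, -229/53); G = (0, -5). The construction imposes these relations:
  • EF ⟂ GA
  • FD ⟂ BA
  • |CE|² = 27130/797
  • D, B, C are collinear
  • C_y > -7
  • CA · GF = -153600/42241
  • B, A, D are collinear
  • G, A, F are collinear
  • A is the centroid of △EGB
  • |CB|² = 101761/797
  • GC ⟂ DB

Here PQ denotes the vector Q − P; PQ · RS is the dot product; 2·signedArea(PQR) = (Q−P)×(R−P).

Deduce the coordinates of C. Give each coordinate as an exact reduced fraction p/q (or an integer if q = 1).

C = (-473/797, -5103/797)

1. C_x = -473/797  [D, B, C are collinear ∩ GC ⟂ DB]
2. C_y = -5103/797  [D, B, C are collinear ∩ GC ⟂ DB]
   → C = (-473/797, -5103/797)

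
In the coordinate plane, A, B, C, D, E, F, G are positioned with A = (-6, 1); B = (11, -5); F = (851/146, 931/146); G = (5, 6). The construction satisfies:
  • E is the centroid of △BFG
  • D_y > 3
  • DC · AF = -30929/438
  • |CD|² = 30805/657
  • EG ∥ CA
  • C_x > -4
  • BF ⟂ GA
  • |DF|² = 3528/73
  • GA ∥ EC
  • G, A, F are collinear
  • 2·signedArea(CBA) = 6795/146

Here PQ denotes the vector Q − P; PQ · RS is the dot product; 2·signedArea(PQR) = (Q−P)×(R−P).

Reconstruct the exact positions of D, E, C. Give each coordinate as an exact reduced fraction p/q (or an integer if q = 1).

1. E_x = 3187/438  [E is the centroid of △BFG]
2. E_y = 359/146  [E is the centroid of △BFG]
   → E = (3187/438, 359/146)
3. C_x = -1631/438  [EG ∥ CA ∩ GA ∥ EC]
4. C_y = -371/146  [EG ∥ CA ∩ GA ∥ EC]
   → C = (-1631/438, -371/146)
5. D_x = -1/2  [line -1727/146·x + -785/146·y + 942/73 = 0 ∩ |DF|² = 3528/73]
6. D_y = 7/2  [line -1727/146·x + -785/146·y + 942/73 = 0 ∩ |DF|² = 3528/73]
   → D = (-1/2, 7/2)

C = (-1631/438, -371/146)
D = (-1/2, 7/2)
E = (3187/438, 359/146)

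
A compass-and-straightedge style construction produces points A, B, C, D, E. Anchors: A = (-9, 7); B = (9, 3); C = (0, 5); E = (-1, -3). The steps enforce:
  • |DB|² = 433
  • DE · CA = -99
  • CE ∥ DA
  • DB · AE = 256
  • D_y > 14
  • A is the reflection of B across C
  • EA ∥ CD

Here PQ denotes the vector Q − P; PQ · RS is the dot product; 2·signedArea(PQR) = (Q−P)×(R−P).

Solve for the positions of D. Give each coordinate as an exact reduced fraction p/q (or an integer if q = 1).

1. D_x = -8  [CE ∥ DA ∩ EA ∥ CD]
2. D_y = 15  [CE ∥ DA ∩ EA ∥ CD]
   → D = (-8, 15)

D = (-8, 15)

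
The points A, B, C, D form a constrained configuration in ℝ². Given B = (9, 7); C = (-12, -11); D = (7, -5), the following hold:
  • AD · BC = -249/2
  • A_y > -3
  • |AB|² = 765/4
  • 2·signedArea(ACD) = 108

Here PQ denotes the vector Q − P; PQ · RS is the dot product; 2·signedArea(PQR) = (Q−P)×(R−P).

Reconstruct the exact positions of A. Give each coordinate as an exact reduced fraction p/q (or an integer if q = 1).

A = (-3/2, -2)

1. A_x = -3/2  [AD · BC = -249/2 ∩ 2·signedArea(ACD) = 108]
2. A_y = -2  [AD · BC = -249/2 ∩ 2·signedArea(ACD) = 108]
   → A = (-3/2, -2)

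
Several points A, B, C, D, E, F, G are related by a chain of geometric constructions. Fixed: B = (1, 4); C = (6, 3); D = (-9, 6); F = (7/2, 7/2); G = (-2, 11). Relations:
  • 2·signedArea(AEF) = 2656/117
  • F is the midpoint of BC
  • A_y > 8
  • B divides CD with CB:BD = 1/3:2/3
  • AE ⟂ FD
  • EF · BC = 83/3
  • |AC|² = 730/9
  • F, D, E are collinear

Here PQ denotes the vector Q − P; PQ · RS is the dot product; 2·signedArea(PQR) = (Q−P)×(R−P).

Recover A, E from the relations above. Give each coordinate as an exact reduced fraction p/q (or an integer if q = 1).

1. E_x = -71/39  [F, D, E are collinear ∩ EF · BC = 83/3]
2. E_y = 178/39  [F, D, E are collinear ∩ EF · BC = 83/3]
   → E = (-71/39, 178/39)
3. A_x = -1  [2·signedArea(AEF) = 2656/117 ∩ AE ⟂ FD]
4. A_y = 26/3  [2·signedArea(AEF) = 2656/117 ∩ AE ⟂ FD]
   → A = (-1, 26/3)

A = (-1, 26/3)
E = (-71/39, 178/39)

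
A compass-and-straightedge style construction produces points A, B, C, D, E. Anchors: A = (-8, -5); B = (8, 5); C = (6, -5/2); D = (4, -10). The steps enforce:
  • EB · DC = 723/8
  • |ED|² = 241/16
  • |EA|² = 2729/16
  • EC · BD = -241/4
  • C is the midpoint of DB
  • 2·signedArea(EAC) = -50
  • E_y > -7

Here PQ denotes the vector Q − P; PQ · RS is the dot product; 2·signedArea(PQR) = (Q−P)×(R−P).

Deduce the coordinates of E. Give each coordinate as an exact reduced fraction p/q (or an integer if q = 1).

E = (5, -25/4)

1. E_x = 5  [2·signedArea(EAC) = -50 ∩ EC · BD = -241/4]
2. E_y = -25/4  [2·signedArea(EAC) = -50 ∩ EC · BD = -241/4]
   → E = (5, -25/4)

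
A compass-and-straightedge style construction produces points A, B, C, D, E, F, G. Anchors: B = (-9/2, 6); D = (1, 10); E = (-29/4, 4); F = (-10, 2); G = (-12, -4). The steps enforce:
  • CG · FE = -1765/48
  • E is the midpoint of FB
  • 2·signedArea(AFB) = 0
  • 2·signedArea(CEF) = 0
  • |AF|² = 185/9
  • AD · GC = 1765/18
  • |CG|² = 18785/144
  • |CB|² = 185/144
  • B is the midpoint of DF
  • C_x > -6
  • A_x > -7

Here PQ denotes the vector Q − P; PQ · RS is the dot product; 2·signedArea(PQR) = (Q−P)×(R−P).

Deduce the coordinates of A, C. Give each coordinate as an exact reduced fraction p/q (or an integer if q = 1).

1. A_x = -19/3  [line -4·x + 11/2·y + -51 = 0 ∩ |AF|² = 185/9]
2. A_y = 14/3  [line -4·x + 11/2·y + -51 = 0 ∩ |AF|² = 185/9]
   → A = (-19/3, 14/3)
3. C_x = -65/12  [2·signedArea(CEF) = 0 ∩ CG · FE = -1765/48]
4. C_y = 16/3  [2·signedArea(CEF) = 0 ∩ CG · FE = -1765/48]
   → C = (-65/12, 16/3)

A = (-19/3, 14/3)
C = (-65/12, 16/3)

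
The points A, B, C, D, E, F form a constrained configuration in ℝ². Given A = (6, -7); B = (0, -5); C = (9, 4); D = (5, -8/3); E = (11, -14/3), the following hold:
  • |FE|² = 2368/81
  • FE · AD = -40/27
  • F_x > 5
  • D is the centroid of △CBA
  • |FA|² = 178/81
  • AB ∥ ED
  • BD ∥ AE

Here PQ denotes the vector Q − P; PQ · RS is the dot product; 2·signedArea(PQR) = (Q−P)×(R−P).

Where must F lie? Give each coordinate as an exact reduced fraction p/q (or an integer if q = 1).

F = (17/3, -50/9)

1. F_x = 17/3  [line 1·x + -13/3·y + -803/27 = 0 ∩ |FA|² = 178/81]
2. F_y = -50/9  [line 1·x + -13/3·y + -803/27 = 0 ∩ |FA|² = 178/81]
   → F = (17/3, -50/9)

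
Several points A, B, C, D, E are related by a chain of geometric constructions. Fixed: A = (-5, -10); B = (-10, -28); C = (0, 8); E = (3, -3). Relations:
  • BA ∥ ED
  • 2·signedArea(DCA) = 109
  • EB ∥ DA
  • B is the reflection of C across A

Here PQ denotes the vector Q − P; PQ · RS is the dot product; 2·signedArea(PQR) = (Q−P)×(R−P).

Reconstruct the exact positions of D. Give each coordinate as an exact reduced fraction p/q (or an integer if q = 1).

1. D_x = 8  [EB ∥ DA ∩ BA ∥ ED]
2. D_y = 15  [EB ∥ DA ∩ BA ∥ ED]
   → D = (8, 15)

D = (8, 15)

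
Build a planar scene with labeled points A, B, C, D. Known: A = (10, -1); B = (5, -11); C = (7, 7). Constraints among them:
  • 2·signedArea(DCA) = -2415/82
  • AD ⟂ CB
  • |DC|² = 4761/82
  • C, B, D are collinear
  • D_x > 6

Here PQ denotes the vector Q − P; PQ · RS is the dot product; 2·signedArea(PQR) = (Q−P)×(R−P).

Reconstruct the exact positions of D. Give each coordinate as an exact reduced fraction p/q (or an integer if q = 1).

1. D_x = 505/82  [C, B, D are collinear ∩ AD ⟂ CB]
2. D_y = -47/82  [C, B, D are collinear ∩ AD ⟂ CB]
   → D = (505/82, -47/82)

D = (505/82, -47/82)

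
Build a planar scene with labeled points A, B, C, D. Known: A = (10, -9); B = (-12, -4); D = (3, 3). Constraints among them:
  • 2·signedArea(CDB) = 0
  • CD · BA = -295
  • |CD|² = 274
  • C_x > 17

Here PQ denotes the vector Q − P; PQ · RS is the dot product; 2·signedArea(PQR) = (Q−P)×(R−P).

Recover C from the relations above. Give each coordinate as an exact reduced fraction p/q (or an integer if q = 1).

1. C_x = 18  [2·signedArea(CDB) = 0 ∩ CD · BA = -295]
2. C_y = 10  [2·signedArea(CDB) = 0 ∩ CD · BA = -295]
   → C = (18, 10)

C = (18, 10)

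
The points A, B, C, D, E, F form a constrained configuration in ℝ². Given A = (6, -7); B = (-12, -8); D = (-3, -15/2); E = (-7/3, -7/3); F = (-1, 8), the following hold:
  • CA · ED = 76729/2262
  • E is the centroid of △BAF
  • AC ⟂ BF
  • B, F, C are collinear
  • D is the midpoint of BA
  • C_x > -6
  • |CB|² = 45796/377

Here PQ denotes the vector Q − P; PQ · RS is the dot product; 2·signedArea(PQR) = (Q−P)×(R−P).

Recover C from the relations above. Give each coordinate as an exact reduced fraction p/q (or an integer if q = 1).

1. C_x = -2170/377  [B, F, C are collinear ∩ AC ⟂ BF]
2. C_y = 408/377  [B, F, C are collinear ∩ AC ⟂ BF]
   → C = (-2170/377, 408/377)

C = (-2170/377, 408/377)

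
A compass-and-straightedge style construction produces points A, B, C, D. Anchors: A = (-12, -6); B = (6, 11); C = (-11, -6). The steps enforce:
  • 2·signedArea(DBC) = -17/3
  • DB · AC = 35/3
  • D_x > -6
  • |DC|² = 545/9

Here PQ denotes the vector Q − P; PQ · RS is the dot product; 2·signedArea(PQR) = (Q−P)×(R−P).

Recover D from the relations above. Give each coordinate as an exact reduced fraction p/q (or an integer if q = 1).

D = (-17/3, -1/3)

1. D_x = -17/3  [2·signedArea(DBC) = -17/3 ∩ DB · AC = 35/3]
2. D_y = -1/3  [2·signedArea(DBC) = -17/3 ∩ DB · AC = 35/3]
   → D = (-17/3, -1/3)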